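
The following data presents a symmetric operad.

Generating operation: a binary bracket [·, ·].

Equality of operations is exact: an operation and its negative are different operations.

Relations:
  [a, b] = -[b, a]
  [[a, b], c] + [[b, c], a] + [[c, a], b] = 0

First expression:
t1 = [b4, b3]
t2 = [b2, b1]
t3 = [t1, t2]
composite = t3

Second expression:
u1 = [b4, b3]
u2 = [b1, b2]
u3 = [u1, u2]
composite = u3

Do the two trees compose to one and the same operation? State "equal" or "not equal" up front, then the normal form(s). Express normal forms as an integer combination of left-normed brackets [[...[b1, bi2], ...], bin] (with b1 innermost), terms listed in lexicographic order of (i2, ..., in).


The first expression reduces to -[[[b1, b2], b3], b4] + [[[b1, b2], b4], b3]
The second expression reduces to [[[b1, b2], b3], b4] - [[[b1, b2], b4], b3]
They disagree, so not equal.

not equal; first: -[[[b1, b2], b3], b4] + [[[b1, b2], b4], b3]; second: [[[b1, b2], b3], b4] - [[[b1, b2], b4], b3]


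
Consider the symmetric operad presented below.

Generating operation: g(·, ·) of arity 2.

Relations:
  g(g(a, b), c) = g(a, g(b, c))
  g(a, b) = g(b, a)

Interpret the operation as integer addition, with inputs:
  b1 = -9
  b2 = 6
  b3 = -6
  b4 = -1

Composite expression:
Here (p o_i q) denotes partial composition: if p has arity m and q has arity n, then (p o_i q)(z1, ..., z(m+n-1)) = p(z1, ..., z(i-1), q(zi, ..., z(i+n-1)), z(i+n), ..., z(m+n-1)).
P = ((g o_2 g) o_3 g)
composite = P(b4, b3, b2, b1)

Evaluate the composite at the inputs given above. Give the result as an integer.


-10

g(b2, b1) = -3
g(b3, g(b2, b1)) = -9
g(b4, g(b3, g(b2, b1))) = -10


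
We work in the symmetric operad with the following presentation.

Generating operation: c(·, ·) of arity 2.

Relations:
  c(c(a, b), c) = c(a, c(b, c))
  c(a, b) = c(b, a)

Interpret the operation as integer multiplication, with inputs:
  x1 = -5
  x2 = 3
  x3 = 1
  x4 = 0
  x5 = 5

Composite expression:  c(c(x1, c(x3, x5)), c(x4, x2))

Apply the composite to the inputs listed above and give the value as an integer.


0

c(x3, x5) = 5
c(x1, c(x3, x5)) = -25
c(x4, x2) = 0
c(c(x1, c(x3, x5)), c(x4, x2)) = 0


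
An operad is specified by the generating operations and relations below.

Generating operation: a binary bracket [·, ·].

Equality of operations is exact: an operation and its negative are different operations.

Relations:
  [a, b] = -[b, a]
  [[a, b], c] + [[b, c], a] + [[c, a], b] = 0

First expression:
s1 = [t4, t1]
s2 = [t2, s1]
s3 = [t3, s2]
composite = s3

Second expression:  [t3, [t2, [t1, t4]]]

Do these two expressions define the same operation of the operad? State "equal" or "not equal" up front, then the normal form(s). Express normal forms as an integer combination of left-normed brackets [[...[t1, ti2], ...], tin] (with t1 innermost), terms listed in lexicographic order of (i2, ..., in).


not equal; first: -[[[t1, t4], t2], t3]; second: [[[t1, t4], t2], t3]

The first expression, normalized: -[[[t1, t4], t2], t3]
The second expression, normalized: [[[t1, t4], t2], t3]
Different reductions; not equal.


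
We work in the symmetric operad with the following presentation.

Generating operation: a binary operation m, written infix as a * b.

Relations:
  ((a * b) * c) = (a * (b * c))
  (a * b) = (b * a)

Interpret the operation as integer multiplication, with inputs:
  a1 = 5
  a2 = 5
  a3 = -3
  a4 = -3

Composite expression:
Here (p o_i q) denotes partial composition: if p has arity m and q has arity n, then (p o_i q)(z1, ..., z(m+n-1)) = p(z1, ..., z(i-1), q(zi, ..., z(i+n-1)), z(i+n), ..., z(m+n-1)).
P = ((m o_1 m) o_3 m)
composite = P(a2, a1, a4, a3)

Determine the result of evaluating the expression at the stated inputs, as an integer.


225

(a2 * a1) = 25
(a4 * a3) = 9
((a2 * a1) * (a4 * a3)) = 225


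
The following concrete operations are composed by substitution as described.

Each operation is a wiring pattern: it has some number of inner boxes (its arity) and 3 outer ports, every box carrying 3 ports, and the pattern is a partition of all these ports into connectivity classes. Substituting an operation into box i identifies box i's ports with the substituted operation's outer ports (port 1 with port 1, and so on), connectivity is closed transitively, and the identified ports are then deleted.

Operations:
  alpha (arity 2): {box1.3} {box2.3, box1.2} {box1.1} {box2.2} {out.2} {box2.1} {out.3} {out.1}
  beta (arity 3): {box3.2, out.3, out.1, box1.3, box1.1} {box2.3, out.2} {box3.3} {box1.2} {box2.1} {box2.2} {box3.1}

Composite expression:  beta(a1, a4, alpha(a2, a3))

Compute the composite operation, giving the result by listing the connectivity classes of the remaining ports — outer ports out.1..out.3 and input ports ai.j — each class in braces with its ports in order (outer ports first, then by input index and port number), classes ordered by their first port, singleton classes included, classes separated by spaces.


Treat the ports identified at beta as solder joints: merge, then drop.
stage alpha: inputs (a2, a3), connectivity {out.1} {out.2} {out.3} {a2.1} {a2.2, a3.3} {a2.3} {a3.1} {a3.2}, out.j its boundary
stage beta: inputs (a1, a4, a2, a3), connectivity {out.1, out.3, a1.1, a1.3} {out.2, a4.3} {a1.2} {a2.1} {a2.2, a3.3} {a2.3} {a3.1} {a3.2} {a4.1} {a4.2}, out.j its boundary

{out.1, out.3, a1.1, a1.3} {out.2, a4.3} {a1.2} {a2.1} {a2.2, a3.3} {a2.3} {a3.1} {a3.2} {a4.1} {a4.2}


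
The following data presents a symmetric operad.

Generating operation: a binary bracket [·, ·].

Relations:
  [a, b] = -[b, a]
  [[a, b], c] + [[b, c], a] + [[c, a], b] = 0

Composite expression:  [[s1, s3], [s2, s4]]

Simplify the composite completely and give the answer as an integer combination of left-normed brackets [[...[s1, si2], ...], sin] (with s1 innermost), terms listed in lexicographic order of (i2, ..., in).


[[[s1, s3], s2], s4] - [[[s1, s3], s4], s2]

A multilinear Lie element is pinned by s1-initial words (s1 innermost).
Composite bracket: [[s1, s3], [s2, s4]]
Expanding via [a, b] = ab - ba: 8 signed words (2^3 = 8).
Only words starting with s1 matter:
  word s1s3s2s4 has sign +1, contributing +[[[s1, s3], s2], s4]
  word s1s3s4s2 has sign -1, contributing -[[[s1, s3], s4], s2]


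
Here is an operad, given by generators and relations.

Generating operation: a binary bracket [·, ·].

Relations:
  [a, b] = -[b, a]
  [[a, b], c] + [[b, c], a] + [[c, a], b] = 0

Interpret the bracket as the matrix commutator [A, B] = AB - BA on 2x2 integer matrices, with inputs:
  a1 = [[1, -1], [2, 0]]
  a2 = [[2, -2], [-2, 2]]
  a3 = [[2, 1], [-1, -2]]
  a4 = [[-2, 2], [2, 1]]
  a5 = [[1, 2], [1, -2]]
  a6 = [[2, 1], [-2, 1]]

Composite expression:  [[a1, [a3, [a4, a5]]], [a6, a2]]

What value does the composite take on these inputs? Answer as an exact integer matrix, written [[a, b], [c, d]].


[[-60, -1080], [-720, 60]]


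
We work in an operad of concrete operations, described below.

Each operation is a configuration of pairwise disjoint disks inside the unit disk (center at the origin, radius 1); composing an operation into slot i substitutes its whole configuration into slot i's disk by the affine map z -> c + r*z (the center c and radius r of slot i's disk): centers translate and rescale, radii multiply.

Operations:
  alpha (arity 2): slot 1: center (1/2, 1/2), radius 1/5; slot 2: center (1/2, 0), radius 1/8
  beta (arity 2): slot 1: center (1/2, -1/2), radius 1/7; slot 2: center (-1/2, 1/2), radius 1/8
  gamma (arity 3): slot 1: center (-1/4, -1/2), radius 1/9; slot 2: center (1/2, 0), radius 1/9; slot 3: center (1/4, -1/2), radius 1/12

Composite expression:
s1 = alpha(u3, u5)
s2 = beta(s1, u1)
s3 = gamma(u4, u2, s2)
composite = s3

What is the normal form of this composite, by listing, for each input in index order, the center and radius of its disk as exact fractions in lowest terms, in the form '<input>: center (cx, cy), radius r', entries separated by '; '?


u1: center (5/24, -11/24), radius 1/96; u2: center (1/2, 0), radius 1/9; u3: center (25/84, -15/28), radius 1/420; u4: center (-1/4, -1/2), radius 1/9; u5: center (25/84, -13/24), radius 1/672

Each u-disk chains the slot maps above it in gamma; radii multiply.
tracing u4 down its 1-map path: center (-1/4, -1/2), radius 1/9
tracing u2 down its 1-map path: center (1/2, 0), radius 1/9
tracing u3 down its 3-map path: center (25/84, -15/28), radius 1/420
tracing u5 down its 3-map path: center (25/84, -13/24), radius 1/672
tracing u1 down its 2-map path: center (5/24, -11/24), radius 1/96


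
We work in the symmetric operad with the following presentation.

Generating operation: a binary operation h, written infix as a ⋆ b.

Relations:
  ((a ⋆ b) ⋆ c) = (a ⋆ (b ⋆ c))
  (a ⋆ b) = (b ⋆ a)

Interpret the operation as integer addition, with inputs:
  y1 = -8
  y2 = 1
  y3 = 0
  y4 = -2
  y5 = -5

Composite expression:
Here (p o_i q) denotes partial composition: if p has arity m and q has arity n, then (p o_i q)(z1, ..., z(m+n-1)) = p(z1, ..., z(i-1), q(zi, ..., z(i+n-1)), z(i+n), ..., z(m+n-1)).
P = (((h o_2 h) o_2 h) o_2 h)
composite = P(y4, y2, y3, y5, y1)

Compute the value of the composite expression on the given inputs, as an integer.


-14


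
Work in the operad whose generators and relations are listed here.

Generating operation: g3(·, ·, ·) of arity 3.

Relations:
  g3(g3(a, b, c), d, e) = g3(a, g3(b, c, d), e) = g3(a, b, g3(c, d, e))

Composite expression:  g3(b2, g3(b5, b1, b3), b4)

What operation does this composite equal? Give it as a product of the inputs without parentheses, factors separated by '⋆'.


Associativity of g3 dissolves the nesting; only the b-input order survives.
g3(b5, b1, b3) spells out as b5 ⋆ b1 ⋆ b3
g3(b2, g3(b5, b1, b3), b4) spells out as b2 ⋆ b5 ⋆ b1 ⋆ b3 ⋆ b4

b2 ⋆ b5 ⋆ b1 ⋆ b3 ⋆ b4


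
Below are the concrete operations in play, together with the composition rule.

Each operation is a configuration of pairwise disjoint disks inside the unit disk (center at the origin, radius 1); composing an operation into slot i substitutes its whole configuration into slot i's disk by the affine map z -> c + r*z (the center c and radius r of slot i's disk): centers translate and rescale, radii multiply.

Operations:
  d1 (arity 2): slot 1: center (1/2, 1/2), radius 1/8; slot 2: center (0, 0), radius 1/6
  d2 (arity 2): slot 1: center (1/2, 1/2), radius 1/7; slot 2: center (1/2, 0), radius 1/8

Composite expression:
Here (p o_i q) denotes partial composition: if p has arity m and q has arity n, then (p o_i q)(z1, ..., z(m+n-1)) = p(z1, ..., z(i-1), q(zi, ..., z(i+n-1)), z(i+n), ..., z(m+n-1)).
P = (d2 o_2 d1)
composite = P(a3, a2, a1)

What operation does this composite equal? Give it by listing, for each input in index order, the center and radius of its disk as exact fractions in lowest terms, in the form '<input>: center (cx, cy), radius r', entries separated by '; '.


Each a-disk chains the slot maps above it in d2; radii multiply.
input a3: applying the 1 nested substitution gives center (1/2, 1/2), radius 1/7
input a2: applying the 2 nested substitutions gives center (9/16, 1/16), radius 1/64
input a1: applying the 2 nested substitutions gives center (1/2, 0), radius 1/48

a1: center (1/2, 0), radius 1/48; a2: center (9/16, 1/16), radius 1/64; a3: center (1/2, 1/2), radius 1/7


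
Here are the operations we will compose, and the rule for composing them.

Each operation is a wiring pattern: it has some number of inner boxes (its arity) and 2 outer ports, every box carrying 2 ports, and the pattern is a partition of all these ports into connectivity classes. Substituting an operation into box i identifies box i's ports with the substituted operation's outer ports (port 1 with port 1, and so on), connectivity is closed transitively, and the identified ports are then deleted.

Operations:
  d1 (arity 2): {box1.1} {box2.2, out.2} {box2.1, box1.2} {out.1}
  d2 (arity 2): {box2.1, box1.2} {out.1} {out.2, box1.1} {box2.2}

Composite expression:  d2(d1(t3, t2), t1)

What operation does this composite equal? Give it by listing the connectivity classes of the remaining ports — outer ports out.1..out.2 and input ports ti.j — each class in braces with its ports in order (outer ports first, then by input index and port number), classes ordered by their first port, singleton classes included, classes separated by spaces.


{out.1} {out.2} {t1.1, t2.2} {t1.2} {t2.1, t3.2} {t3.1}

Two ports join when wires chain via d2-identified ports.
d1 over (t3, t2) gives {out.1} {out.2, t2.2} {t2.1, t3.2} {t3.1}, out.j being that stage's outer ports
d2 over (t3, t2, t1) gives {out.1} {out.2} {t1.1, t2.2} {t1.2} {t2.1, t3.2} {t3.1}, out.j being that stage's outer ports


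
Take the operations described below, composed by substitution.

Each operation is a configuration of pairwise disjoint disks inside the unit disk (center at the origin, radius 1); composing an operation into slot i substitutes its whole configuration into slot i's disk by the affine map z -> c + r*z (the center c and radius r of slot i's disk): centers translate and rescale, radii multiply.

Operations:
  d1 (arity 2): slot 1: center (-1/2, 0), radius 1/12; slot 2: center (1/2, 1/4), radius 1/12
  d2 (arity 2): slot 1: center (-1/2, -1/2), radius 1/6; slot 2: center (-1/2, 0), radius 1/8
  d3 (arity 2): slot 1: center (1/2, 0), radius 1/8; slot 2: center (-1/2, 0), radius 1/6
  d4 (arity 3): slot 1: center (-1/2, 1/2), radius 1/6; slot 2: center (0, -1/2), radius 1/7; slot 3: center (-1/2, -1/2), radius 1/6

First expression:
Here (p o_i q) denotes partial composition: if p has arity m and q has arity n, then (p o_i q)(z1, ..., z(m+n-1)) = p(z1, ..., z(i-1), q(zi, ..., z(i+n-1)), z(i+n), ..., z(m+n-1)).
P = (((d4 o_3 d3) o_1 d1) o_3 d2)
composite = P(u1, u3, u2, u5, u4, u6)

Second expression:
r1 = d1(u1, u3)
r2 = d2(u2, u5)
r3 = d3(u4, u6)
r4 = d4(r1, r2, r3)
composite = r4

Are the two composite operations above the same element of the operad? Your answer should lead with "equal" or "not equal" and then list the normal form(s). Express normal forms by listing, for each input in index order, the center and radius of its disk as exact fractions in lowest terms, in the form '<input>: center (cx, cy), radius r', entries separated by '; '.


equal: each reduces to u1: center (-7/12, 1/2), radius 1/72; u2: center (-1/14, -4/7), radius 1/42; u3: center (-5/12, 13/24), radius 1/72; u4: center (-5/12, -1/2), radius 1/48; u5: center (-1/14, -1/2), radius 1/56; u6: center (-7/12, -1/2), radius 1/36


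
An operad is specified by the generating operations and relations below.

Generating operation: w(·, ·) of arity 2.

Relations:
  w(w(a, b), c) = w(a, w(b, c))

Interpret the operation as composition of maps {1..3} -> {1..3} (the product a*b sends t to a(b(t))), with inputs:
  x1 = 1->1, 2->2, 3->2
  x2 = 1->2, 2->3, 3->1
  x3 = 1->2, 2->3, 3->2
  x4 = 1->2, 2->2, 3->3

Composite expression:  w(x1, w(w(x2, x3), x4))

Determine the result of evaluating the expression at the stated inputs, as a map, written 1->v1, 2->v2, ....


w(x2, x3) = 1->3, 2->1, 3->3
w(w(x2, x3), x4) = 1->1, 2->1, 3->3
w(x1, w(w(x2, x3), x4)) = 1->1, 2->1, 3->2

1->1, 2->1, 3->2


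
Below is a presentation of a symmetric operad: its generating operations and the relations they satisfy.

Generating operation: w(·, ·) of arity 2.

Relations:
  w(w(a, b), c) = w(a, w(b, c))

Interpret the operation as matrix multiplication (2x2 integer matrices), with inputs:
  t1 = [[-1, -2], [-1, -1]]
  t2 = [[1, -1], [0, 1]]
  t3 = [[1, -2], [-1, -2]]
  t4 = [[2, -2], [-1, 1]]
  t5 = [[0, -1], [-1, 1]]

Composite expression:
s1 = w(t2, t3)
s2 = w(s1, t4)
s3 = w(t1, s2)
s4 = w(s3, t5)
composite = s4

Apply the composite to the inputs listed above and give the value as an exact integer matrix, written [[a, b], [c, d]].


[[-4, 8], [-4, 8]]


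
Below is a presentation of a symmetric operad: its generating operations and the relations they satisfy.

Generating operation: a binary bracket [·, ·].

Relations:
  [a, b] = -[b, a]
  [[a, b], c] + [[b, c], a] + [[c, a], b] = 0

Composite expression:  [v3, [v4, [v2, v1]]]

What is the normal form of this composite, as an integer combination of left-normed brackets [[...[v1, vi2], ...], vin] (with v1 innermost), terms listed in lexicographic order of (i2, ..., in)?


-[[[v1, v2], v4], v3]

Skip Jacobi rewriting: expand, keep v1-initial words, read off terms.
Composite bracket: [v3, [v4, [v2, v1]]]
Under [a, b] = ab - ba we get 8 signed associative words (2^3 = 8).
Collect the words opening with v1:
  v1v2v4v3 appears with sign -1, giving the term -[[[v1, v2], v4], v3]


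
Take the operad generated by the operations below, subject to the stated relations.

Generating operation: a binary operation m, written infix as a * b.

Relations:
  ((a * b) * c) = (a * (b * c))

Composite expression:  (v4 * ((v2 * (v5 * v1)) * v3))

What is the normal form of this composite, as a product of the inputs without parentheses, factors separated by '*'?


v4 * v2 * v5 * v1 * v3

Under associativity of m, the answer is the v's in reading order.
(v5 * v1) unparenthesizes to v5 * v1
(v2 * (v5 * v1)) unparenthesizes to v2 * v5 * v1
((v2 * (v5 * v1)) * v3) unparenthesizes to v2 * v5 * v1 * v3
(v4 * ((v2 * (v5 * v1)) * v3)) unparenthesizes to v4 * v2 * v5 * v1 * v3


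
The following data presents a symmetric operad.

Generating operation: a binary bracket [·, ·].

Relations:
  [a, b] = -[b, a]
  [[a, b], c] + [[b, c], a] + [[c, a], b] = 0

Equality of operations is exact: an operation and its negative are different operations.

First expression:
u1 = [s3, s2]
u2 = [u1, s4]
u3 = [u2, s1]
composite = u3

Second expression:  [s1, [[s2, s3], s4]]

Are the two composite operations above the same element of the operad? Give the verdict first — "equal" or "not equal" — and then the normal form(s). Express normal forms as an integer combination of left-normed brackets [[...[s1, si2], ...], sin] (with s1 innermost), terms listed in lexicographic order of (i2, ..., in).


equal; the common form is [[[s1, s2], s3], s4] - [[[s1, s3], s2], s4] - [[[s1, s4], s2], s3] + [[[s1, s4], s3], s2]


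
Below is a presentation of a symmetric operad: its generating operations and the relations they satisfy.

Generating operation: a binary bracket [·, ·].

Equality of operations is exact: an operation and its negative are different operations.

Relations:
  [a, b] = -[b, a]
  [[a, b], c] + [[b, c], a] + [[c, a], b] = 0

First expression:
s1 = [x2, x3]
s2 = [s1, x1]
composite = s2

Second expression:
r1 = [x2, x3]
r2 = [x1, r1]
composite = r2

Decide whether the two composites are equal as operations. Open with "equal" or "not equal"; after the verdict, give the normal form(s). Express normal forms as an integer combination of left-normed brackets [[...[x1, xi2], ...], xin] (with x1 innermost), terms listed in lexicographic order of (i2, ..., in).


In normal form, the first expression is -[[x1, x2], x3] + [[x1, x3], x2]
In normal form, the second expression is [[x1, x2], x3] - [[x1, x3], x2]
The normal forms differ: not equal.

not equal; first: -[[x1, x2], x3] + [[x1, x3], x2]; second: [[x1, x2], x3] - [[x1, x3], x2]


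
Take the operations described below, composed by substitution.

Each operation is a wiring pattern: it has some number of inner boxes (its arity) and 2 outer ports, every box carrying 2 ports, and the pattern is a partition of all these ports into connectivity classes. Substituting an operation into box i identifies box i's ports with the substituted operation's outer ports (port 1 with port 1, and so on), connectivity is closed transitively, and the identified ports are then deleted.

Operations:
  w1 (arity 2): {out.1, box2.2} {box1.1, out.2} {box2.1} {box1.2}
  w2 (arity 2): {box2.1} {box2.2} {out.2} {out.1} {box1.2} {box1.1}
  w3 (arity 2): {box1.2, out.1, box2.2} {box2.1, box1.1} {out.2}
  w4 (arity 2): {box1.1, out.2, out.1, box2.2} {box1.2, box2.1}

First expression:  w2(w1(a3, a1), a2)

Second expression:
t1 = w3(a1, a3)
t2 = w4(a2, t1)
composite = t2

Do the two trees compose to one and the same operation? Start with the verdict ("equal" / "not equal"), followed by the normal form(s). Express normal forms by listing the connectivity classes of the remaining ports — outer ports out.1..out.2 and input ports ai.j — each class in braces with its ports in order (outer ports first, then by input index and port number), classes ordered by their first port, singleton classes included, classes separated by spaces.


not equal; first: {out.1} {out.2} {a1.1} {a1.2} {a2.1} {a2.2} {a3.1} {a3.2}; second: {out.1, out.2, a2.1} {a1.1, a3.1} {a1.2, a2.2, a3.2}

In normal form, the first expression is {out.1} {out.2} {a1.1} {a1.2} {a2.1} {a2.2} {a3.1} {a3.2}
In normal form, the second expression is {out.1, out.2, a2.1} {a1.1, a3.1} {a1.2, a2.2, a3.2}
The forms do not match — not equal.


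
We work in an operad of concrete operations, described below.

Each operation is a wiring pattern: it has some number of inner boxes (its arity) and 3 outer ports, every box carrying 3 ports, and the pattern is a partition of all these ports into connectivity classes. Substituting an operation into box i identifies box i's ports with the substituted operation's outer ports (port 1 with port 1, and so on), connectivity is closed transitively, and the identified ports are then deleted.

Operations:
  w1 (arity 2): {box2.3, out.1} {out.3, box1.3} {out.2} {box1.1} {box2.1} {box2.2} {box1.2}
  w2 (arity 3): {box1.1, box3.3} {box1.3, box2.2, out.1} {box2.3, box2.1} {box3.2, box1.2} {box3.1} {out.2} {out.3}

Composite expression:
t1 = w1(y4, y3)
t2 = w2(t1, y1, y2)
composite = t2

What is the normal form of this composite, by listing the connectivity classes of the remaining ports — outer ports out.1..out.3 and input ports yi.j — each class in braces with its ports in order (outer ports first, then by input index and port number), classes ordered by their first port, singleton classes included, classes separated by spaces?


{out.1, y1.2, y4.3} {out.2} {out.3} {y1.1, y1.3} {y2.1} {y2.2} {y2.3, y3.3} {y3.1} {y3.2} {y4.1} {y4.2}

Treat the ports identified at w2 as solder joints: merge, then drop.
after w1, the pattern on (y4, y3) reads {out.1, y3.3} {out.2} {out.3, y4.3} {y3.1} {y3.2} {y4.1} {y4.2} (out.j = its outer ports)
after w2, the pattern on (y4, y3, y1, y2) reads {out.1, y1.2, y4.3} {out.2} {out.3} {y1.1, y1.3} {y2.1} {y2.2} {y2.3, y3.3} {y3.1} {y3.2} {y4.1} {y4.2} (out.j = its outer ports)


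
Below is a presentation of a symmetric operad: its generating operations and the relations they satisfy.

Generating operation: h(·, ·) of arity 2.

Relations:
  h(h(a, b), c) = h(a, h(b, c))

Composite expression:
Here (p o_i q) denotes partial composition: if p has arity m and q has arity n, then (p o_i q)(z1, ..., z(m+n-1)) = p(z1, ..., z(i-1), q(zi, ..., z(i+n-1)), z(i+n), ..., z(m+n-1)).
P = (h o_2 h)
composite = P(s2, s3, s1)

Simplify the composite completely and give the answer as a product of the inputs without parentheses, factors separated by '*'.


Associativity of h dissolves the nesting; only the s-input order survives.
h(s3, s1) linearizes to s3 * s1
h(s2, h(s3, s1)) linearizes to s2 * s3 * s1

s2 * s3 * s1


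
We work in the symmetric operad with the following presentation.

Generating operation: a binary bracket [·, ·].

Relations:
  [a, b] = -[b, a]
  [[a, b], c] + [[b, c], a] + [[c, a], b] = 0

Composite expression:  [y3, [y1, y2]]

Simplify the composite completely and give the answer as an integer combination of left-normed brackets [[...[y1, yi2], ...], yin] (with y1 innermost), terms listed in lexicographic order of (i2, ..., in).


-[[y1, y2], y3]

Expand each bracket as ab - ba; the y1-initial words give the coefficients.
Composite bracket: [y3, [y1, y2]]
Under [a, b] = ab - ba we get 4 signed associative words (2^2 = 4).
Collect the words opening with y1:
  y1y2y3 (sign -1) contributes -[[y1, y2], y3]


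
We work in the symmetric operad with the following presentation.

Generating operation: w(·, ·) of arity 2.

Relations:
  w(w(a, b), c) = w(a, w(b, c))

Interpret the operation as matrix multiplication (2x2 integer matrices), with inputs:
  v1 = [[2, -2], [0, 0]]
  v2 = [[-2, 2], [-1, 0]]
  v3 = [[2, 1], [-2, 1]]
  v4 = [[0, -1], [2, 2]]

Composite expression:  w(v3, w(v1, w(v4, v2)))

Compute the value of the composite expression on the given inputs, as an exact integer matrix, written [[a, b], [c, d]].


[[28, -16], [-28, 16]]

w(v4, v2) = [[1, 0], [-6, 4]]
w(v1, w(v4, v2)) = [[14, -8], [0, 0]]
w(v3, w(v1, w(v4, v2))) = [[28, -16], [-28, 16]]


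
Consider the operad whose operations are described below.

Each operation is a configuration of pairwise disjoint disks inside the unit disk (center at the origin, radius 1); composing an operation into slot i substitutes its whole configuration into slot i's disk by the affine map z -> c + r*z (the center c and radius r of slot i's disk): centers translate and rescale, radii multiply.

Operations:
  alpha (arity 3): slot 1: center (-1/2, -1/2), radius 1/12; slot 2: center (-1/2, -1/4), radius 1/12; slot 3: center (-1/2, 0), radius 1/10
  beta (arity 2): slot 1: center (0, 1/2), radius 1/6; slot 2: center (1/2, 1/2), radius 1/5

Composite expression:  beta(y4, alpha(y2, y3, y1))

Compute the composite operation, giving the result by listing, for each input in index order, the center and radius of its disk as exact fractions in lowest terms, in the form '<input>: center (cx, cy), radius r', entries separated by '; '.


y1: center (2/5, 1/2), radius 1/50; y2: center (2/5, 2/5), radius 1/60; y3: center (2/5, 9/20), radius 1/60; y4: center (0, 1/2), radius 1/6

Only the slot chain above each y matters under beta; compose those maps.
tracing y4 down its 1-map path: center (0, 1/2), radius 1/6
tracing y2 down its 2-map path: center (2/5, 2/5), radius 1/60
tracing y3 down its 2-map path: center (2/5, 9/20), radius 1/60
tracing y1 down its 2-map path: center (2/5, 1/2), radius 1/50


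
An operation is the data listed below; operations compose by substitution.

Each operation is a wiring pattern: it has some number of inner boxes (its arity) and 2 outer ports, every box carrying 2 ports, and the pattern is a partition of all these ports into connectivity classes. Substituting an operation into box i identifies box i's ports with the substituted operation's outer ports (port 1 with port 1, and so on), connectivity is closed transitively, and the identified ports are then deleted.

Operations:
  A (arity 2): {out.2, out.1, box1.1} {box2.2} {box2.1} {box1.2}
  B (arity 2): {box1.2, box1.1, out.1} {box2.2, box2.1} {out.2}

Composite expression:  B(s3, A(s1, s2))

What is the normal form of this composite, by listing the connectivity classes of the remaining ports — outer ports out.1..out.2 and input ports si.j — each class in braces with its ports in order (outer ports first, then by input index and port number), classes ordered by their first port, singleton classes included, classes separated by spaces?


{out.1, s3.1, s3.2} {out.2} {s1.1} {s1.2} {s2.1} {s2.2}

Treat the ports identified at B as solder joints: merge, then drop.
through A, on inputs (s1, s2): {out.1, out.2, s1.1} {s1.2} {s2.1} {s2.2} (out.j = stage outer ports)
through B, on inputs (s3, s1, s2): {out.1, s3.1, s3.2} {out.2} {s1.1} {s1.2} {s2.1} {s2.2} (out.j = stage outer ports)


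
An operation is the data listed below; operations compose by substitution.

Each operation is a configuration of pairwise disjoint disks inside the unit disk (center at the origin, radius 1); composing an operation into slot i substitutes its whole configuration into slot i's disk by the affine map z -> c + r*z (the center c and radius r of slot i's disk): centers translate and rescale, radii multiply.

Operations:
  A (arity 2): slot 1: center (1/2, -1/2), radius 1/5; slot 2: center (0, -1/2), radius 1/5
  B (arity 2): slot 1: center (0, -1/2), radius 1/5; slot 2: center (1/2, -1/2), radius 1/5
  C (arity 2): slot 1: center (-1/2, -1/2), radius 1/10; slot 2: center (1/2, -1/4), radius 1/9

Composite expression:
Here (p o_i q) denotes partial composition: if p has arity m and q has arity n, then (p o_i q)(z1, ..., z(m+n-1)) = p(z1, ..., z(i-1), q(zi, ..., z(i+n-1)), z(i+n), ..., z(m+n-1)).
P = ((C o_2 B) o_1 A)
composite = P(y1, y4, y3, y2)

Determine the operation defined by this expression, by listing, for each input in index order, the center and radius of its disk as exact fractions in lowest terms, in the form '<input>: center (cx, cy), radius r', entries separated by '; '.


y1: center (-9/20, -11/20), radius 1/50; y2: center (5/9, -11/36), radius 1/45; y3: center (1/2, -11/36), radius 1/45; y4: center (-1/2, -11/20), radius 1/50

Each y-disk chains the slot maps above it in C; radii multiply.
tracing y1 down its 2-map path: center (-9/20, -11/20), radius 1/50
tracing y4 down its 2-map path: center (-1/2, -11/20), radius 1/50
tracing y3 down its 2-map path: center (1/2, -11/36), radius 1/45
tracing y2 down its 2-map path: center (5/9, -11/36), radius 1/45


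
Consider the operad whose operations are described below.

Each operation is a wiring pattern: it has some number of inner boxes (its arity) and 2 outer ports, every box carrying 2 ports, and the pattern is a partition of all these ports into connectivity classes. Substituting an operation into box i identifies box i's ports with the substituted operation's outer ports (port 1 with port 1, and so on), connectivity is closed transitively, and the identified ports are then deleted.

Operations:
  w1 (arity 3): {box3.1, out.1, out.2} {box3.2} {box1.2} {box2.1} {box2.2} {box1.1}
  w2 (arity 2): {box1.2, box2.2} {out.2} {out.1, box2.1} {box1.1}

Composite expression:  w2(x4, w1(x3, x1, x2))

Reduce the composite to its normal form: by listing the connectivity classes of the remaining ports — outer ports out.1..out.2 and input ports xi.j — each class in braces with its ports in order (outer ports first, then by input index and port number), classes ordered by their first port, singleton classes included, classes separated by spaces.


{out.1, x2.1, x4.2} {out.2} {x1.1} {x1.2} {x2.2} {x3.1} {x3.2} {x4.1}

Reachability decides: close wires over w2-identified ports.
after w1, the pattern on (x3, x1, x2) reads {out.1, out.2, x2.1} {x1.1} {x1.2} {x2.2} {x3.1} {x3.2} (out.j = its outer ports)
after w2, the pattern on (x4, x3, x1, x2) reads {out.1, x2.1, x4.2} {out.2} {x1.1} {x1.2} {x2.2} {x3.1} {x3.2} {x4.1} (out.j = its outer ports)


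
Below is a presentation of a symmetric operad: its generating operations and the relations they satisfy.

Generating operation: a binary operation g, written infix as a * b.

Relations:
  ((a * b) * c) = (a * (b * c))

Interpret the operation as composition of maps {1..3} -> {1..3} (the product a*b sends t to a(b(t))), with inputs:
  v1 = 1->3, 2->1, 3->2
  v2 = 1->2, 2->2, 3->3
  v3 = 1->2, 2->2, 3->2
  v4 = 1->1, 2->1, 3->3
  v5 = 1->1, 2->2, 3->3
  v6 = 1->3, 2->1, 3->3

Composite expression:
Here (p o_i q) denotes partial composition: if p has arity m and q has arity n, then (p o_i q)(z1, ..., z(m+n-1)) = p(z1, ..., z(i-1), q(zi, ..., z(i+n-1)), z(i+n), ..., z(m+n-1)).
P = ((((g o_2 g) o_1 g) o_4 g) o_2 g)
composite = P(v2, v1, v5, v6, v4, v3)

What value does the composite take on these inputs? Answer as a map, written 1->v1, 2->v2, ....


1->2, 2->2, 3->2

(v1 * v5) = 1->3, 2->1, 3->2
(v2 * (v1 * v5)) = 1->3, 2->2, 3->2
(v4 * v3) = 1->1, 2->1, 3->1
(v6 * (v4 * v3)) = 1->3, 2->3, 3->3
((v2 * (v1 * v5)) * (v6 * (v4 * v3))) = 1->2, 2->2, 3->2


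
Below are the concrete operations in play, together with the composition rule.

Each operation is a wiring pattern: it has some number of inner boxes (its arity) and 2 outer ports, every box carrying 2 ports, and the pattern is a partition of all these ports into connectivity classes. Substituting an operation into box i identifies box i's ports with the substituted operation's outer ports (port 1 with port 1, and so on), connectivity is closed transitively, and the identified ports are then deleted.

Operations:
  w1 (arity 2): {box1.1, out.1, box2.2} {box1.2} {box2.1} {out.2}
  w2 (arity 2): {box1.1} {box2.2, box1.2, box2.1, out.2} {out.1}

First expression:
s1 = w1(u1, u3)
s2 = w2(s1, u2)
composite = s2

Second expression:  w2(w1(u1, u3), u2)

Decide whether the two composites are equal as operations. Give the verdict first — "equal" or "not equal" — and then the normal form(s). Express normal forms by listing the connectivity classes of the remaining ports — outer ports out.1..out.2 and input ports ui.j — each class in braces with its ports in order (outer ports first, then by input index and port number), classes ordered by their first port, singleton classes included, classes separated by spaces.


The first expression reduces to {out.1} {out.2, u2.1, u2.2} {u1.1, u3.2} {u1.2} {u3.1}
The second expression reduces to {out.1} {out.2, u2.1, u2.2} {u1.1, u3.2} {u1.2} {u3.1}
One common form — equal.

equal; the common form is {out.1} {out.2, u2.1, u2.2} {u1.1, u3.2} {u1.2} {u3.1}


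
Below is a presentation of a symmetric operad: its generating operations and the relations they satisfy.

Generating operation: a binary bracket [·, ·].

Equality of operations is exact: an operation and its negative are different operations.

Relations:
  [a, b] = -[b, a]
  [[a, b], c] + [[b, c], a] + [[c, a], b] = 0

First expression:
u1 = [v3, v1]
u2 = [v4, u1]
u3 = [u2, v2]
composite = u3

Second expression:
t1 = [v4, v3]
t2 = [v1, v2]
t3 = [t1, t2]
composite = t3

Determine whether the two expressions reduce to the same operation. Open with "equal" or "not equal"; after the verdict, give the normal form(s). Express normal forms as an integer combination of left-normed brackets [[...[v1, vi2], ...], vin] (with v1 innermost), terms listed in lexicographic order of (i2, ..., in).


Reducing the first expression gives [[[v1, v3], v4], v2]
Reducing the second expression gives [[[v1, v2], v3], v4] - [[[v1, v2], v4], v3]
The forms do not match — not equal.

not equal — first [[[v1, v3], v4], v2], second [[[v1, v2], v3], v4] - [[[v1, v2], v4], v3]


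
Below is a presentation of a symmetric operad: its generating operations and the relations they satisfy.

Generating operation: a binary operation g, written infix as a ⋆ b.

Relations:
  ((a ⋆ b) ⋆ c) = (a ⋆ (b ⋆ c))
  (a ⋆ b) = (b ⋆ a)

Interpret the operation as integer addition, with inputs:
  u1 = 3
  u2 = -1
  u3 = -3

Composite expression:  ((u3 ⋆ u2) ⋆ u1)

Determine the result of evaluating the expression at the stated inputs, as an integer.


-1

(u3 ⋆ u2) = -4
((u3 ⋆ u2) ⋆ u1) = -1


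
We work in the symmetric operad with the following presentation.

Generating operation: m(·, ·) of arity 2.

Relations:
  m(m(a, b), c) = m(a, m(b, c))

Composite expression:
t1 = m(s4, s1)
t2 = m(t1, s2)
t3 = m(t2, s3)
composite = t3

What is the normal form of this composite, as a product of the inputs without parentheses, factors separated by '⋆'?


s4 ⋆ s1 ⋆ s2 ⋆ s3

The m-tree's shape is irrelevant; the s-reading-order decides.
m(s4, s1) flattens to s4 ⋆ s1
m(m(s4, s1), s2) flattens to s4 ⋆ s1 ⋆ s2
m(m(m(s4, s1), s2), s3) flattens to s4 ⋆ s1 ⋆ s2 ⋆ s3


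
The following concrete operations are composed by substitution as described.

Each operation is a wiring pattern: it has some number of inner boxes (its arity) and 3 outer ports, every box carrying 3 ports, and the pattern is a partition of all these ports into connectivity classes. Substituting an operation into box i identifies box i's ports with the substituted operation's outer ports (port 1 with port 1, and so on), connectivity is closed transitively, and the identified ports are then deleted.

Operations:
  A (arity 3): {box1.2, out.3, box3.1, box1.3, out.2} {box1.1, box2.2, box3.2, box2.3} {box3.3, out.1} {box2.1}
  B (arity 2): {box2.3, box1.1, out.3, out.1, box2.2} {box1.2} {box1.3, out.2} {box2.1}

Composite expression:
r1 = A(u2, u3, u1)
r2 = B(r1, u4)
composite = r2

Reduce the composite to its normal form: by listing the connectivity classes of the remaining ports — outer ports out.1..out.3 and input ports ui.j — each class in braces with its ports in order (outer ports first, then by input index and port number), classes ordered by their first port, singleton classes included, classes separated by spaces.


{out.1, out.3, u1.3, u4.2, u4.3} {out.2, u1.1, u2.2, u2.3} {u1.2, u2.1, u3.2, u3.3} {u3.1} {u4.1}

Treat the ports identified at B as solder joints: merge, then drop.
the subtree at A composes to {out.1, u1.3} {out.2, out.3, u1.1, u2.2, u2.3} {u1.2, u2.1, u3.2, u3.3} {u3.1} on (u2, u3, u1); out.j = own outer ports
the subtree at B composes to {out.1, out.3, u1.3, u4.2, u4.3} {out.2, u1.1, u2.2, u2.3} {u1.2, u2.1, u3.2, u3.3} {u3.1} {u4.1} on (u2, u3, u1, u4); out.j = own outer ports


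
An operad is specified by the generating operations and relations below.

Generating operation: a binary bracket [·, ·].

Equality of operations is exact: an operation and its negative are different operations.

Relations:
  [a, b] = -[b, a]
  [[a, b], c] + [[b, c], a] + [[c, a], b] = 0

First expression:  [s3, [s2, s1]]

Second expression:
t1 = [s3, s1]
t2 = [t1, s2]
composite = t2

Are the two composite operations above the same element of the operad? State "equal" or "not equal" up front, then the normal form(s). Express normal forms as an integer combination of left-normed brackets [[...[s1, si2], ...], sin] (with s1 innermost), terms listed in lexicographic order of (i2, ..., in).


not equal; first: [[s1, s2], s3]; second: -[[s1, s3], s2]

Reducing the first expression gives [[s1, s2], s3]
Reducing the second expression gives -[[s1, s3], s2]
The forms do not match — not equal.


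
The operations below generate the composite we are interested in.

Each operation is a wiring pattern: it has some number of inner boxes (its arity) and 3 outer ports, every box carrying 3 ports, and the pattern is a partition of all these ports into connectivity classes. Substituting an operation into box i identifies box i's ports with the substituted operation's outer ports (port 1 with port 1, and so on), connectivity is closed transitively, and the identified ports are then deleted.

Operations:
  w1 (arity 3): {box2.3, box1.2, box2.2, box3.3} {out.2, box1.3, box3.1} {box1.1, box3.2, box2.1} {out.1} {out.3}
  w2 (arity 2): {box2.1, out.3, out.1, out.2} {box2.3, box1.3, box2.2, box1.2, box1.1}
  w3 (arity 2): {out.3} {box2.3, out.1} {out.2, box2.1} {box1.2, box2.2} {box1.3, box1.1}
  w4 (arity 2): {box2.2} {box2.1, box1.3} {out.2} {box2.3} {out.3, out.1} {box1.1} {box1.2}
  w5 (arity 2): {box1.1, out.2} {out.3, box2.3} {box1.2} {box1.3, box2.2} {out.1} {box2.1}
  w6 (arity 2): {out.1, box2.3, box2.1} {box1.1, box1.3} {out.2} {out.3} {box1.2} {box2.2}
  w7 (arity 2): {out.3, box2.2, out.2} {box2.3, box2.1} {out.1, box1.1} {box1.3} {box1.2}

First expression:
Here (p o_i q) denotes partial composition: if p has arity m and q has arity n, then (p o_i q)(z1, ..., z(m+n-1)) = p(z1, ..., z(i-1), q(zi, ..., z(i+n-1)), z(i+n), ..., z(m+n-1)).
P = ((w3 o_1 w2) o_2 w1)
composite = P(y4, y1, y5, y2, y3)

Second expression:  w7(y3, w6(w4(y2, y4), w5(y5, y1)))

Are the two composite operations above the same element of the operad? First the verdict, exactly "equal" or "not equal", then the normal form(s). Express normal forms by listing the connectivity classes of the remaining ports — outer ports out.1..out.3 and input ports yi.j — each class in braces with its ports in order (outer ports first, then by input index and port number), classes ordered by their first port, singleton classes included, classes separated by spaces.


not equal; the first gives {out.1, y3.3} {out.2, y3.1} {out.3} {y1.1, y2.2, y5.1} {y1.2, y2.3, y5.2, y5.3} {y1.3, y2.1, y4.1, y4.2, y4.3} {y3.2} and the second {out.1, y3.1} {out.2, out.3} {y1.1} {y1.2, y5.3} {y1.3} {y2.1} {y2.2} {y2.3, y4.1} {y3.2} {y3.3} {y4.2} {y4.3} {y5.1} {y5.2}

The first expression, normalized: {out.1, y3.3} {out.2, y3.1} {out.3} {y1.1, y2.2, y5.1} {y1.2, y2.3, y5.2, y5.3} {y1.3, y2.1, y4.1, y4.2, y4.3} {y3.2}
The second expression, normalized: {out.1, y3.1} {out.2, out.3} {y1.1} {y1.2, y5.3} {y1.3} {y2.1} {y2.2} {y2.3, y4.1} {y3.2} {y3.3} {y4.2} {y4.3} {y5.1} {y5.2}
They disagree, so not equal.
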